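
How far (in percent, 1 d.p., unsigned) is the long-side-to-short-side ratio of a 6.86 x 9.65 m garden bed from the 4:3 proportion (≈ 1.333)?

5.5%

Ratio = 9.65 / 6.86 ≈ 1.4067.
Ideal 4:3 ≈ 1.3333. |1.4067 − 1.3333| / 1.3333 ≈ 5.51% → 5.5%.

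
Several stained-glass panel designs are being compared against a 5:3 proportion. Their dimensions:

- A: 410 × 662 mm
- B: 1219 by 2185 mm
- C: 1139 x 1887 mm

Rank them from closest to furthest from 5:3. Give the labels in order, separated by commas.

Ratios: A = 662 / 410 ≈ 1.615; B = 2185 / 1219 ≈ 1.792; C = 1887 / 1139 ≈ 1.657.
|Δ from 1.667|: A 0.052; B 0.125; C 0.010.

C, A, B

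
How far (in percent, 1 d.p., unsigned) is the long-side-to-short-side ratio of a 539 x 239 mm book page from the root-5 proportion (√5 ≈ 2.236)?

Ratio = 539 / 239 ≈ 2.2552.
Ideal root-5 ≈ 2.2361. |2.2552 − 2.2361| / 2.2361 ≈ 0.85% → 0.9%.

0.9%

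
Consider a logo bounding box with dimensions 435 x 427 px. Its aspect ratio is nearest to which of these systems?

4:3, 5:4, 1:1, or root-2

Ratio = 435 / 427 ≈ 1.019.
Distances: 4:3 1.333 (Δ 0.314); 5:4 1.250 (Δ 0.231); 1:1 1.000 (Δ 0.019); root-2 1.414 (Δ 0.395).

1:1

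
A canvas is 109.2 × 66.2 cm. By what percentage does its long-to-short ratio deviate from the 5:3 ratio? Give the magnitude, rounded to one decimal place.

1.0%

Ratio = 109.2 / 66.2 ≈ 1.6495.
Ideal 5:3 ≈ 1.6667. |1.6495 − 1.6667| / 1.6667 ≈ 1.03% → 1.0%.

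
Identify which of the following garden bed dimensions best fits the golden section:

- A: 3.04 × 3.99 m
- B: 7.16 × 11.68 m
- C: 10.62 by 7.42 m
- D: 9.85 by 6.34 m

Target golden ratio ≈ 1.618.
A: 1.312 (Δ0.306)  B: 1.631 (Δ0.013)  C: 1.431 (Δ0.187)  D: 1.554 (Δ0.064)

B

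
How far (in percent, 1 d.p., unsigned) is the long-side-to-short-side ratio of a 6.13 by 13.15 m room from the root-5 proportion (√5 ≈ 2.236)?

4.1%

Ratio = 13.15 / 6.13 ≈ 2.1452.
Ideal root-5 ≈ 2.2361. |2.1452 − 2.2361| / 2.2361 ≈ 4.07% → 4.1%.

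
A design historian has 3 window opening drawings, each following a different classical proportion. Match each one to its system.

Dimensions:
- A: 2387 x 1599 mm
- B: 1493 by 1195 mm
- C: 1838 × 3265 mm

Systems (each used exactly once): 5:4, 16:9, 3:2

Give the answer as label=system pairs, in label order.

A = 2387/1599 ≈ 1.493 → 3:2 (1.500)
B = 1493/1195 ≈ 1.249 → 5:4 (1.250)
C = 3265/1838 ≈ 1.776 → 16:9 (1.778)

A=3:2, B=5:4, C=16:9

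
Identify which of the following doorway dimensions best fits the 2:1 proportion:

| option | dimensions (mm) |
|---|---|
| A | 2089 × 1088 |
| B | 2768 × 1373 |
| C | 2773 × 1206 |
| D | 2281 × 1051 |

Ratios (long/short): A ≈ 1.920; B ≈ 2.016; C ≈ 2.299; D ≈ 2.170.
2:1 ≈ 2.000; option B is nearest (Δ 0.016).

B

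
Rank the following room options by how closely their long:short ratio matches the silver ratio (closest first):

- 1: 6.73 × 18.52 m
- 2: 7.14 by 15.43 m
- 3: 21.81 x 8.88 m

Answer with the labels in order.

Ratios: 1 = 18.52 / 6.73 ≈ 2.752; 2 = 15.43 / 7.14 ≈ 2.161; 3 = 21.81 / 8.88 ≈ 2.456.
|Δ from 2.414|: 1 0.338; 2 0.253; 3 0.042.

3, 2, 1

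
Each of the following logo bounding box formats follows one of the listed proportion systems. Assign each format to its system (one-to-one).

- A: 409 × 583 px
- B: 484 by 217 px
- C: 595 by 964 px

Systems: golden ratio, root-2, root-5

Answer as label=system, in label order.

A=root-2, B=root-5, C=golden ratio

A = 583/409 ≈ 1.425 → root-2 (1.414)
B = 484/217 ≈ 2.230 → root-5 (2.236)
C = 964/595 ≈ 1.620 → golden ratio (1.618)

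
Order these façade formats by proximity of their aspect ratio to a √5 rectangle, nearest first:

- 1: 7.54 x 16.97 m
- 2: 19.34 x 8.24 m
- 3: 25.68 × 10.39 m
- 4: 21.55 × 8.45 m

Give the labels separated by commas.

1, 2, 3, 4

Ratios: 1 = 16.97 / 7.54 ≈ 2.251; 2 = 19.34 / 8.24 ≈ 2.347; 3 = 25.68 / 10.39 ≈ 2.472; 4 = 21.55 / 8.45 ≈ 2.550.
|Δ from 2.236|: 1 0.015; 2 0.111; 3 0.236; 4 0.314.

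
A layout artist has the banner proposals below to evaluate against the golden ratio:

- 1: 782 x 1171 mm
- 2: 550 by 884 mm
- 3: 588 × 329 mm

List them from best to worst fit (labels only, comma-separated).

1: 1171/782 ≈ 1.497 → |1.497 − 1.618| = 0.121
2: 884/550 ≈ 1.607 → |1.607 − 1.618| = 0.011
3: 588/329 ≈ 1.787 → |1.787 − 1.618| = 0.169

2, 1, 3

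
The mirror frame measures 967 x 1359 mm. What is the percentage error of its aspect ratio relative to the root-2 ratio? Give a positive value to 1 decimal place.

0.6%

Ratio = 1359 / 967 ≈ 1.4054.
Ideal root-2 ≈ 1.4142. |1.4054 − 1.4142| / 1.4142 ≈ 0.62% → 0.6%.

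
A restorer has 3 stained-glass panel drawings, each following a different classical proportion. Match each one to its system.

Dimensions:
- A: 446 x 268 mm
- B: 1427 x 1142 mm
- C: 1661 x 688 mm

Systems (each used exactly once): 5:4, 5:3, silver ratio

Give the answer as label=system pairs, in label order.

A = 446/268 ≈ 1.664 → 5:3 (1.667)
B = 1427/1142 ≈ 1.250 → 5:4 (1.250)
C = 1661/688 ≈ 2.414 → silver ratio (2.414)

A=5:3, B=5:4, C=silver ratio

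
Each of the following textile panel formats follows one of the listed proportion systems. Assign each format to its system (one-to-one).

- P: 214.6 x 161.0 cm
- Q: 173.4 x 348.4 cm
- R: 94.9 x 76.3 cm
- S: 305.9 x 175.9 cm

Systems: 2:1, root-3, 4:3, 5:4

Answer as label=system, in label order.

P=4:3, Q=2:1, R=5:4, S=root-3

P = 214.6/161.0 ≈ 1.333 → 4:3 (1.333)
Q = 348.4/173.4 ≈ 2.009 → 2:1 (2.000)
R = 94.9/76.3 ≈ 1.244 → 5:4 (1.250)
S = 305.9/175.9 ≈ 1.739 → root-3 (1.732)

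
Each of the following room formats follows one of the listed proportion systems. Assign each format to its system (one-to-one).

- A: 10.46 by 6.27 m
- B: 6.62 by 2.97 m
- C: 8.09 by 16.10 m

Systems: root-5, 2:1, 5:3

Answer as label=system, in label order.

A=5:3, B=root-5, C=2:1

A = 10.46/6.27 ≈ 1.668 → 5:3 (1.667)
B = 6.62/2.97 ≈ 2.229 → root-5 (2.236)
C = 16.10/8.09 ≈ 1.990 → 2:1 (2.000)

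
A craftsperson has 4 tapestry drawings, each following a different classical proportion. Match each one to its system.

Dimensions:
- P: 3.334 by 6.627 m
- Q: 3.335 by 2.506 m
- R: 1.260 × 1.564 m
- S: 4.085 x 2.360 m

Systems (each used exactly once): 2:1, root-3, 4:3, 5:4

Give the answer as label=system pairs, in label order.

P=2:1, Q=4:3, R=5:4, S=root-3

P = 6.627/3.334 ≈ 1.988 → 2:1 (2.000)
Q = 3.335/2.506 ≈ 1.331 → 4:3 (1.333)
R = 1.564/1.260 ≈ 1.241 → 5:4 (1.250)
S = 4.085/2.360 ≈ 1.731 → root-3 (1.732)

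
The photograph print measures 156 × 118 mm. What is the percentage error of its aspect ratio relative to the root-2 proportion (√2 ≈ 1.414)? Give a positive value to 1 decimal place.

6.5%

Ratio = 156 / 118 ≈ 1.3220.
Ideal root-2 ≈ 1.4142. |1.3220 − 1.4142| / 1.4142 ≈ 6.52% → 6.5%.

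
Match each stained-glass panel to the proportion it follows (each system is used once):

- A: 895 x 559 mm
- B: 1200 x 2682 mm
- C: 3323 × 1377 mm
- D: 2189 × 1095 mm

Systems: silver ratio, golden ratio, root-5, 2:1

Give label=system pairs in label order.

Ratios: A ≈ 1.601; B ≈ 2.235; C ≈ 2.413; D ≈ 1.999.
Targets: silver ratio ≈ 2.414; golden ratio ≈ 1.618; root-5 ≈ 2.236; 2:1 ≈ 2.000.

A=golden ratio, B=root-5, C=silver ratio, D=2:1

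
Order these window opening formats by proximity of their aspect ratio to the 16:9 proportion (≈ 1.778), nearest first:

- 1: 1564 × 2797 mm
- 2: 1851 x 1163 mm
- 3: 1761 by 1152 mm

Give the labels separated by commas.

1, 2, 3

1: 2797/1564 ≈ 1.788 → |1.788 − 1.778| = 0.010
2: 1851/1163 ≈ 1.592 → |1.592 − 1.778| = 0.186
3: 1761/1152 ≈ 1.529 → |1.529 − 1.778| = 0.249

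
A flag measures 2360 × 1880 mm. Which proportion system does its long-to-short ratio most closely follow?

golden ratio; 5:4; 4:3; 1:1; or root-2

5:4

Ratio = 2360 / 1880 ≈ 1.255.
Distances: golden ratio 1.618 (Δ 0.363); 5:4 1.250 (Δ 0.005); 4:3 1.333 (Δ 0.078); 1:1 1.000 (Δ 0.255); root-2 1.414 (Δ 0.159).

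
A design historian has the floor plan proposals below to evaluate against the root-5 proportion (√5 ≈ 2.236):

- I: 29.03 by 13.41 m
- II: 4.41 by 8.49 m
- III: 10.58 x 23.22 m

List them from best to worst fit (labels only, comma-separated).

I: 29.03/13.41 ≈ 2.165 → |2.165 − 2.236| = 0.071
II: 8.49/4.41 ≈ 1.925 → |1.925 − 2.236| = 0.311
III: 23.22/10.58 ≈ 2.195 → |2.195 − 2.236| = 0.041

III, I, II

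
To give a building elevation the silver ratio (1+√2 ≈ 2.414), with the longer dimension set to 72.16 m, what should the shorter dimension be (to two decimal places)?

29.89 m

silver ratio ≈ 2.41421.
Shorter side = 72.16 ÷ 2.41421 ≈ 29.8897 → 29.89 m.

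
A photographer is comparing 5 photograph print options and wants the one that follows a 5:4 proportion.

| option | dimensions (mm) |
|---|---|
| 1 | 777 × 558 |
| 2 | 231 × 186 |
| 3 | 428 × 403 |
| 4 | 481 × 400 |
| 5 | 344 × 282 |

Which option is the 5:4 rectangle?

Ratios (long/short): 1 ≈ 1.392; 2 ≈ 1.242; 3 ≈ 1.062; 4 ≈ 1.202; 5 ≈ 1.220.
5:4 ≈ 1.250; option 2 is nearest (Δ 0.008).

2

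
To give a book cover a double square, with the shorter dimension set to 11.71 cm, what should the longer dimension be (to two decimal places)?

23.42 cm

2:1 = 2.00000.
Longer side = 11.71 × 2.00000 ≈ 23.4200 → 23.42 cm.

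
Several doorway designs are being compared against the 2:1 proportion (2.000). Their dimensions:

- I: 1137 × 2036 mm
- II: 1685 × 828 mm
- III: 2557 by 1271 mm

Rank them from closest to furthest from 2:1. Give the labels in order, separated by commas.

III, II, I

I: 2036/1137 ≈ 1.791 → |1.791 − 2.000| = 0.209
II: 1685/828 ≈ 2.035 → |2.035 − 2.000| = 0.035
III: 2557/1271 ≈ 2.012 → |2.012 − 2.000| = 0.012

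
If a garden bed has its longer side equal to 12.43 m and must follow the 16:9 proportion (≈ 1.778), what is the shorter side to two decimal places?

6.99 m

16:9 ≈ 1.77778.
Shorter side = 12.43 ÷ 1.77778 ≈ 6.9919 → 6.99 m.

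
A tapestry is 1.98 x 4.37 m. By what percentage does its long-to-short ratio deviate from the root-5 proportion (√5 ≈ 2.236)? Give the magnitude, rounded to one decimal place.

1.3%

Ratio = 4.37 / 1.98 ≈ 2.2071.
Ideal root-5 ≈ 2.2361. |2.2071 − 2.2361| / 2.2361 ≈ 1.30% → 1.3%.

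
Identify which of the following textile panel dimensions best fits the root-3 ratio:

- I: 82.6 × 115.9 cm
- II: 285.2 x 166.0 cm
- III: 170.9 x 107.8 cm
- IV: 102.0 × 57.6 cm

II

Ratios (long/short): I ≈ 1.403; II ≈ 1.718; III ≈ 1.585; IV ≈ 1.771.
root-3 ≈ 1.732; option II is nearest (Δ 0.014).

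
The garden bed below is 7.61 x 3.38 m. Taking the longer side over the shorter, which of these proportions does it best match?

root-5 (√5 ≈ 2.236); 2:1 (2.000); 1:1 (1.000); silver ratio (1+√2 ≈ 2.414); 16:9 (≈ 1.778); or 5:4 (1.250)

root-5

7.61/3.38 ≈ 2.251. Nearest candidates are root-5 (2.236, off by 0.015) and silver ratio (2.414, off by 0.163).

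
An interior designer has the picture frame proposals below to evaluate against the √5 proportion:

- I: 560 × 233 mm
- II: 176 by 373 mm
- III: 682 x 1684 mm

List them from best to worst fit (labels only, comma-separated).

I: 560/233 ≈ 2.403 → |2.403 − 2.236| = 0.167
II: 373/176 ≈ 2.119 → |2.119 − 2.236| = 0.117
III: 1684/682 ≈ 2.469 → |2.469 − 2.236| = 0.233

II, I, III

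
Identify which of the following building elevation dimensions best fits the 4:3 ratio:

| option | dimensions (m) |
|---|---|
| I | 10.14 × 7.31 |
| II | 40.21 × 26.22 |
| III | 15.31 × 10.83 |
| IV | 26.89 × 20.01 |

IV

Target 4:3 ≈ 1.333.
I: 1.387 (Δ0.054)  II: 1.534 (Δ0.201)  III: 1.414 (Δ0.081)  IV: 1.344 (Δ0.011)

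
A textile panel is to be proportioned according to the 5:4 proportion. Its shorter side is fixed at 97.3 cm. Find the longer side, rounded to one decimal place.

121.6 cm

5:4 = 1.25000.
Longer side = 97.3 × 1.25000 ≈ 121.625 → 121.6 cm.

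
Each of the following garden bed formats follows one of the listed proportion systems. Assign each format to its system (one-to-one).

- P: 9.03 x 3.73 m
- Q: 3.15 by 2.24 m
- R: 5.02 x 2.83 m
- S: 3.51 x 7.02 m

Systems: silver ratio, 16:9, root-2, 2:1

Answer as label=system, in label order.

P=silver ratio, Q=root-2, R=16:9, S=2:1

Ratios: P ≈ 2.421; Q ≈ 1.406; R ≈ 1.774; S ≈ 2.000.
Targets: silver ratio ≈ 2.414; 16:9 ≈ 1.778; root-2 ≈ 1.414; 2:1 ≈ 2.000.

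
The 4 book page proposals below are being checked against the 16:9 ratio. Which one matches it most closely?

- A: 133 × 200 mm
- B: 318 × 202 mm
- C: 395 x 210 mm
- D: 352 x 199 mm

Target 16:9 ≈ 1.778.
A: 1.504 (Δ0.274)  B: 1.574 (Δ0.204)  C: 1.881 (Δ0.103)  D: 1.769 (Δ0.009)

D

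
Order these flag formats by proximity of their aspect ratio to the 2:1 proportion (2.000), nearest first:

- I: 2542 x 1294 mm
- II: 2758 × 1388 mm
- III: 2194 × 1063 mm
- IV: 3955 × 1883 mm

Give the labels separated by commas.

II, I, III, IV

Ratios: I = 2542 / 1294 ≈ 1.964; II = 2758 / 1388 ≈ 1.987; III = 2194 / 1063 ≈ 2.064; IV = 3955 / 1883 ≈ 2.100.
|Δ from 2.000|: I 0.036; II 0.013; III 0.064; IV 0.100.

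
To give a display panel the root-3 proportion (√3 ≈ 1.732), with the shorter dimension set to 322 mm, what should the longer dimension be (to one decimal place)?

root-3 ≈ 1.73205.
Longer side = 322 × 1.73205 ≈ 557.720 → 557.7 mm.

557.7 mm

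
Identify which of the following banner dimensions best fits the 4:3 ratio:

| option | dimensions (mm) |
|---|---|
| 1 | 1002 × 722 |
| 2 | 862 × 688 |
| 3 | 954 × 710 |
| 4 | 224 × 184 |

3

Ratios (long/short): 1 ≈ 1.388; 2 ≈ 1.253; 3 ≈ 1.344; 4 ≈ 1.217.
4:3 ≈ 1.333; option 3 is nearest (Δ 0.011).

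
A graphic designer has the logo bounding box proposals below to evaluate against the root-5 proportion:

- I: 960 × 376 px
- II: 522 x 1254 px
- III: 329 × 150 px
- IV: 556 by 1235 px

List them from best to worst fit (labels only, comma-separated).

I: 960/376 ≈ 2.553 → |2.553 − 2.236| = 0.317
II: 1254/522 ≈ 2.402 → |2.402 − 2.236| = 0.166
III: 329/150 ≈ 2.193 → |2.193 − 2.236| = 0.043
IV: 1235/556 ≈ 2.221 → |2.221 − 2.236| = 0.015

IV, III, II, I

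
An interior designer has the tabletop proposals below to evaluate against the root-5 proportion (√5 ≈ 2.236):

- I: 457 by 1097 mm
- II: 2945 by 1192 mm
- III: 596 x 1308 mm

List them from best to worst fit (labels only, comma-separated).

III, I, II

I: 1097/457 ≈ 2.400 → |2.400 − 2.236| = 0.164
II: 2945/1192 ≈ 2.471 → |2.471 − 2.236| = 0.235
III: 1308/596 ≈ 2.195 → |2.195 − 2.236| = 0.041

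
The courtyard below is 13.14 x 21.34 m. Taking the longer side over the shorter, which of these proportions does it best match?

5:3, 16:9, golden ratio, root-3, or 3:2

21.34/13.14 ≈ 1.624. Nearest candidates are golden ratio (1.618, off by 0.006) and 5:3 (1.667, off by 0.043).

golden ratio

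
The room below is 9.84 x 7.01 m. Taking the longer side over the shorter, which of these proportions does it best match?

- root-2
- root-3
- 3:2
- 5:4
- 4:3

Ratio = 9.84 / 7.01 ≈ 1.404.
Distances: root-2 1.414 (Δ 0.010); root-3 1.732 (Δ 0.328); 3:2 1.500 (Δ 0.096); 5:4 1.250 (Δ 0.154); 4:3 1.333 (Δ 0.071).

root-2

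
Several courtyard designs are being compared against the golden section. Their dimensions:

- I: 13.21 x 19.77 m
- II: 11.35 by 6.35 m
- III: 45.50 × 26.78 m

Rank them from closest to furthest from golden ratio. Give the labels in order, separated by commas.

III, I, II

Ratios: I = 19.77 / 13.21 ≈ 1.497; II = 11.35 / 6.35 ≈ 1.787; III = 45.50 / 26.78 ≈ 1.699.
|Δ from 1.618|: I 0.121; II 0.169; III 0.081.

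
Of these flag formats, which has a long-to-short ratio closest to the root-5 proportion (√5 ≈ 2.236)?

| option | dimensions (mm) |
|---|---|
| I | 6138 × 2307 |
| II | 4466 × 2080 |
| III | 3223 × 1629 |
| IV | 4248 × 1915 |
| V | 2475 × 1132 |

Ratios (long/short): I ≈ 2.661; II ≈ 2.147; III ≈ 1.979; IV ≈ 2.218; V ≈ 2.186.
root-5 ≈ 2.236; option IV is nearest (Δ 0.018).

IV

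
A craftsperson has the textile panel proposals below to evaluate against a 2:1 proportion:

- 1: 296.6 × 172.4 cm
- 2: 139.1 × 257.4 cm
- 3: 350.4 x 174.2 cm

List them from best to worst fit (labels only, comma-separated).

Ratios: 1 = 296.6 / 172.4 ≈ 1.720; 2 = 257.4 / 139.1 ≈ 1.850; 3 = 350.4 / 174.2 ≈ 2.011.
|Δ from 2.000|: 1 0.280; 2 0.150; 3 0.011.

3, 2, 1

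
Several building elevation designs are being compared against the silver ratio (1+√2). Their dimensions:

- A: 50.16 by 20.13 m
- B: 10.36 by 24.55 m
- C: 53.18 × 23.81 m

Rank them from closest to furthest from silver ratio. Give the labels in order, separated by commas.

B, A, C

Ratios: A = 50.16 / 20.13 ≈ 2.492; B = 24.55 / 10.36 ≈ 2.370; C = 53.18 / 23.81 ≈ 2.234.
|Δ from 2.414|: A 0.078; B 0.044; C 0.180.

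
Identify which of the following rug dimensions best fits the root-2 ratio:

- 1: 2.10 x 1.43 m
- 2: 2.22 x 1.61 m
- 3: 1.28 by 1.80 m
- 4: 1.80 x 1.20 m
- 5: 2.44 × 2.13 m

Target root-2 ≈ 1.414.
1: 1.469 (Δ0.055)  2: 1.379 (Δ0.035)  3: 1.406 (Δ0.008)  4: 1.500 (Δ0.086)  5: 1.146 (Δ0.268)

3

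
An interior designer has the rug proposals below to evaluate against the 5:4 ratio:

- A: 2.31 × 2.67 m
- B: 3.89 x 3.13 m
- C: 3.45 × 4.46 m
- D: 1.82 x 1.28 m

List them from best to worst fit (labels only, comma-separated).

A: 2.67/2.31 ≈ 1.156 → |1.156 − 1.250| = 0.094
B: 3.89/3.13 ≈ 1.243 → |1.243 − 1.250| = 0.007
C: 4.46/3.45 ≈ 1.293 → |1.293 − 1.250| = 0.043
D: 1.82/1.28 ≈ 1.422 → |1.422 − 1.250| = 0.172

B, C, A, D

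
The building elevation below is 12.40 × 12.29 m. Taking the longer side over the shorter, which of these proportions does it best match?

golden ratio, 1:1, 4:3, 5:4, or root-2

Ratio = 12.40 / 12.29 ≈ 1.009.
Distances: golden ratio 1.618 (Δ 0.609); 1:1 1.000 (Δ 0.009); 4:3 1.333 (Δ 0.324); 5:4 1.250 (Δ 0.241); root-2 1.414 (Δ 0.405).

1:1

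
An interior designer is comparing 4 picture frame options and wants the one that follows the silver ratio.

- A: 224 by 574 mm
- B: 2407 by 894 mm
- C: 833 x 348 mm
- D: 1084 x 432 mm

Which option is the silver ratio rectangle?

C

Target silver ratio ≈ 2.414.
A: 2.562 (Δ0.148)  B: 2.692 (Δ0.278)  C: 2.394 (Δ0.020)  D: 2.509 (Δ0.095)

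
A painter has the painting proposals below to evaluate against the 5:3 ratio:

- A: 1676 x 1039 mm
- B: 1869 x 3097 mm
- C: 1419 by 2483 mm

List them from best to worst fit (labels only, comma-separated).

Ratios: A = 1676 / 1039 ≈ 1.613; B = 3097 / 1869 ≈ 1.657; C = 2483 / 1419 ≈ 1.750.
|Δ from 1.667|: A 0.054; B 0.010; C 0.083.

B, A, C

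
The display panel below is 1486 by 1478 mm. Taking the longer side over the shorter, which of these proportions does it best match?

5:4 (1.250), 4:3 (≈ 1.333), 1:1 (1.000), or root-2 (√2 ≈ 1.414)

Ratio = 1486 / 1478 ≈ 1.005.
Distances: 5:4 1.250 (Δ 0.245); 4:3 1.333 (Δ 0.328); 1:1 1.000 (Δ 0.005); root-2 1.414 (Δ 0.409).

1:1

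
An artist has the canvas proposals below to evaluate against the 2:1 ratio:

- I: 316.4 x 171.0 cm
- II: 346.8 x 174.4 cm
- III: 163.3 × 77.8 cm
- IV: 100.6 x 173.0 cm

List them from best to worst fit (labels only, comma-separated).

Ratios: I = 316.4 / 171.0 ≈ 1.850; II = 346.8 / 174.4 ≈ 1.989; III = 163.3 / 77.8 ≈ 2.099; IV = 173.0 / 100.6 ≈ 1.720.
|Δ from 2.000|: I 0.150; II 0.011; III 0.099; IV 0.280.

II, III, I, IV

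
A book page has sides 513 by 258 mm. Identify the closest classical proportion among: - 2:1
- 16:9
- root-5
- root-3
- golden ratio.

513/258 ≈ 1.988. Nearest candidates are 2:1 (2.000, off by 0.012) and 16:9 (1.778, off by 0.210).

2:1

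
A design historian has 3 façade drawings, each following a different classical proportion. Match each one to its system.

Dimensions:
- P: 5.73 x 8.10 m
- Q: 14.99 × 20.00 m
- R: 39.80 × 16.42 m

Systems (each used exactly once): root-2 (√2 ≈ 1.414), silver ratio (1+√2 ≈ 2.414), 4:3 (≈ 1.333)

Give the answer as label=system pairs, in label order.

P = 8.10/5.73 ≈ 1.414 → root-2 (1.414)
Q = 20.00/14.99 ≈ 1.334 → 4:3 (1.333)
R = 39.80/16.42 ≈ 2.424 → silver ratio (2.414)

P=root-2, Q=4:3, R=silver ratio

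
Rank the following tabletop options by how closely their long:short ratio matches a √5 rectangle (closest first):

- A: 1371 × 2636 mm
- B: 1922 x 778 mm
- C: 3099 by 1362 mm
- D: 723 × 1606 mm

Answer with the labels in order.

D, C, B, A

Ratios: A = 2636 / 1371 ≈ 1.923; B = 1922 / 778 ≈ 2.470; C = 3099 / 1362 ≈ 2.275; D = 1606 / 723 ≈ 2.221.
|Δ from 2.236|: A 0.313; B 0.234; C 0.039; D 0.015.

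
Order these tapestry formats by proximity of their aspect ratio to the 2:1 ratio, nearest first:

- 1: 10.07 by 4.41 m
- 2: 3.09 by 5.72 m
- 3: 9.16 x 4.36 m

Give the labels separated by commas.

1: 10.07/4.41 ≈ 2.283 → |2.283 − 2.000| = 0.283
2: 5.72/3.09 ≈ 1.851 → |1.851 − 2.000| = 0.149
3: 9.16/4.36 ≈ 2.101 → |2.101 − 2.000| = 0.101

3, 2, 1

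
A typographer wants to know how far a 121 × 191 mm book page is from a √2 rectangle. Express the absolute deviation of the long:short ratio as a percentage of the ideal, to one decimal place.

Ratio = 191 / 121 ≈ 1.5785.
Ideal root-2 ≈ 1.4142. |1.5785 − 1.4142| / 1.4142 ≈ 11.62% → 11.6%.

11.6%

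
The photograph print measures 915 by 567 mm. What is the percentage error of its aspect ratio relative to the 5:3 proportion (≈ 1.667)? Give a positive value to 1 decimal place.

3.2%

Ratio = 915 / 567 ≈ 1.6138.
Ideal 5:3 ≈ 1.6667. |1.6138 − 1.6667| / 1.6667 ≈ 3.17% → 3.2%.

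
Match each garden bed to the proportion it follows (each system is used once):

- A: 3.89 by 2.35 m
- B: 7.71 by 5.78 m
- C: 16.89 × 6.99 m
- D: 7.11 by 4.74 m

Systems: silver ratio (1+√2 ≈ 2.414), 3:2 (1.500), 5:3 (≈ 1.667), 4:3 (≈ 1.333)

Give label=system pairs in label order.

Ratios: A ≈ 1.655; B ≈ 1.334; C ≈ 2.416; D ≈ 1.500.
Targets: silver ratio ≈ 2.414; 3:2 ≈ 1.500; 5:3 ≈ 1.667; 4:3 ≈ 1.333.

A=5:3, B=4:3, C=silver ratio, D=3:2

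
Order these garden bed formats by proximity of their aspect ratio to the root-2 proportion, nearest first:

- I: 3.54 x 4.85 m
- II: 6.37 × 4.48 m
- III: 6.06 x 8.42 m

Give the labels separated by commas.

II, III, I

Ratios: I = 4.85 / 3.54 ≈ 1.370; II = 6.37 / 4.48 ≈ 1.422; III = 8.42 / 6.06 ≈ 1.389.
|Δ from 1.414|: I 0.044; II 0.008; III 0.025.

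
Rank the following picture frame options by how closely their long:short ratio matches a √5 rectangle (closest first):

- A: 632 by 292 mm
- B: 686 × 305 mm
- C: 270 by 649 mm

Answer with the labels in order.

Ratios: A = 632 / 292 ≈ 2.164; B = 686 / 305 ≈ 2.249; C = 649 / 270 ≈ 2.404.
|Δ from 2.236|: A 0.072; B 0.013; C 0.168.

B, A, C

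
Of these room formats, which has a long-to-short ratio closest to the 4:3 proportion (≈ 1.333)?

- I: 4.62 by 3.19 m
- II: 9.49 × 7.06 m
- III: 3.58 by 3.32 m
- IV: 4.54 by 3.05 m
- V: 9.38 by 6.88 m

II

Target 4:3 ≈ 1.333.
I: 1.448 (Δ0.115)  II: 1.344 (Δ0.011)  III: 1.078 (Δ0.255)  IV: 1.489 (Δ0.156)  V: 1.363 (Δ0.030)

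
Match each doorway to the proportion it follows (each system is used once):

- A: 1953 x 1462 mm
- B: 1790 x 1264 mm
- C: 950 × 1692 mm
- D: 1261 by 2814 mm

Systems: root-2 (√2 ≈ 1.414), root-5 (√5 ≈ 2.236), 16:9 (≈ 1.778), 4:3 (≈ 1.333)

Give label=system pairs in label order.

Ratios: A ≈ 1.336; B ≈ 1.416; C ≈ 1.781; D ≈ 2.232.
Targets: root-2 ≈ 1.414; root-5 ≈ 2.236; 16:9 ≈ 1.778; 4:3 ≈ 1.333.

A=4:3, B=root-2, C=16:9, D=root-5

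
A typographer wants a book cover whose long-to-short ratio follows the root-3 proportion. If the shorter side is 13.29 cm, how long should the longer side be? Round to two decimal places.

root-3 ≈ 1.73205.
Longer side = 13.29 × 1.73205 ≈ 23.0189 → 23.02 cm.

23.02 cm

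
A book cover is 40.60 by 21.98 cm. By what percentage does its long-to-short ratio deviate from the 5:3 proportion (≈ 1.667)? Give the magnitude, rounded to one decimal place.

Ratio = 40.60 / 21.98 ≈ 1.8471.
Ideal 5:3 ≈ 1.6667. |1.8471 − 1.6667| / 1.6667 ≈ 10.82% → 10.8%.

10.8%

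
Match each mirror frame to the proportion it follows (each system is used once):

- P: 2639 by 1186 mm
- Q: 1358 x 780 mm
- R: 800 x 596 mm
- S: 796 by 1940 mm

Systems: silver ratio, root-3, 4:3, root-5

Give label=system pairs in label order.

P=root-5, Q=root-3, R=4:3, S=silver ratio

P = 2639/1186 ≈ 2.225 → root-5 (2.236)
Q = 1358/780 ≈ 1.741 → root-3 (1.732)
R = 800/596 ≈ 1.342 → 4:3 (1.333)
S = 1940/796 ≈ 2.437 → silver ratio (2.414)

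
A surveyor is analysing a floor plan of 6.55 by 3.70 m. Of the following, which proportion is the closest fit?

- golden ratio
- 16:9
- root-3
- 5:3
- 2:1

16:9

Ratio = 6.55 / 3.70 ≈ 1.770.
Distances: golden ratio 1.618 (Δ 0.152); 16:9 1.778 (Δ 0.008); root-3 1.732 (Δ 0.038); 5:3 1.667 (Δ 0.103); 2:1 2.000 (Δ 0.230).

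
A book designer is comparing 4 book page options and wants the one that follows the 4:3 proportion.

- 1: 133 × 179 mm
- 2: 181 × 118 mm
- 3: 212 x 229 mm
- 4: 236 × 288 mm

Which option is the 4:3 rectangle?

Ratios (long/short): 1 ≈ 1.346; 2 ≈ 1.534; 3 ≈ 1.080; 4 ≈ 1.220.
4:3 ≈ 1.333; option 1 is nearest (Δ 0.013).

1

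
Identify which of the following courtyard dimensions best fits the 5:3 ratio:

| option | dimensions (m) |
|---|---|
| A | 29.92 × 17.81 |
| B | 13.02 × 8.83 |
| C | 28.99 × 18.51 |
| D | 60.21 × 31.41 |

Ratios (long/short): A ≈ 1.680; B ≈ 1.475; C ≈ 1.566; D ≈ 1.917.
5:3 ≈ 1.667; option A is nearest (Δ 0.013).

A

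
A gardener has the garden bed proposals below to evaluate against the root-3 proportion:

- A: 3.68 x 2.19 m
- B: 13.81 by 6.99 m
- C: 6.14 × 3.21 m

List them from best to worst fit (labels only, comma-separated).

Ratios: A = 3.68 / 2.19 ≈ 1.680; B = 13.81 / 6.99 ≈ 1.976; C = 6.14 / 3.21 ≈ 1.913.
|Δ from 1.732|: A 0.052; B 0.244; C 0.181.

A, C, B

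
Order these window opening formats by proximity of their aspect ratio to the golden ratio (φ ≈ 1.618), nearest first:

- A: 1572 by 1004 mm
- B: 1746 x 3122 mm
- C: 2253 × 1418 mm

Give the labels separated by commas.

C, A, B

A: 1572/1004 ≈ 1.566 → |1.566 − 1.618| = 0.052
B: 3122/1746 ≈ 1.788 → |1.788 − 1.618| = 0.170
C: 2253/1418 ≈ 1.589 → |1.589 − 1.618| = 0.029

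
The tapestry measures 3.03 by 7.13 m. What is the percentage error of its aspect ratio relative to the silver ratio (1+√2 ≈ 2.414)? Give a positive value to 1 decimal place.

2.5%

Ratio = 7.13 / 3.03 ≈ 2.3531.
Ideal silver ratio ≈ 2.4142. |2.3531 − 2.4142| / 2.4142 ≈ 2.53% → 2.5%.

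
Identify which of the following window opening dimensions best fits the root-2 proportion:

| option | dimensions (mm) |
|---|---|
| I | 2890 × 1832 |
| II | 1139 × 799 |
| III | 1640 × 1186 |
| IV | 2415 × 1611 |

II

Ratios (long/short): I ≈ 1.578; II ≈ 1.426; III ≈ 1.383; IV ≈ 1.499.
root-2 ≈ 1.414; option II is nearest (Δ 0.012).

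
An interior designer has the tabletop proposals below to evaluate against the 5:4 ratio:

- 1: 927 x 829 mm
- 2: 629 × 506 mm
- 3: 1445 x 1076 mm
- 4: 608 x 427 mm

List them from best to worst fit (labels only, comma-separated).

1: 927/829 ≈ 1.118 → |1.118 − 1.250| = 0.132
2: 629/506 ≈ 1.243 → |1.243 − 1.250| = 0.007
3: 1445/1076 ≈ 1.343 → |1.343 − 1.250| = 0.093
4: 608/427 ≈ 1.424 → |1.424 − 1.250| = 0.174

2, 3, 1, 4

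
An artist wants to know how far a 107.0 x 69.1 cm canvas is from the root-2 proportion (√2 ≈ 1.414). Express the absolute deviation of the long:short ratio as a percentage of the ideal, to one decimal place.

Ratio = 107.0 / 69.1 ≈ 1.5485.
Ideal root-2 ≈ 1.4142. |1.5485 − 1.4142| / 1.4142 ≈ 9.50% → 9.5%.

9.5%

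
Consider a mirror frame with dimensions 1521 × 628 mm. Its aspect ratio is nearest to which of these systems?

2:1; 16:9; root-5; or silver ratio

silver ratio

1521/628 ≈ 2.422. Nearest candidates are silver ratio (2.414, off by 0.008) and root-5 (2.236, off by 0.186).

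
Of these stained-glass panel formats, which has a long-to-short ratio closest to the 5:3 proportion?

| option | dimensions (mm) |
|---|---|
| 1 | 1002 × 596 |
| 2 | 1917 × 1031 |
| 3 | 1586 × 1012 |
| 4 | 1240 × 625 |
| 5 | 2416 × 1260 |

Target 5:3 ≈ 1.667.
1: 1.681 (Δ0.014)  2: 1.859 (Δ0.192)  3: 1.567 (Δ0.100)  4: 1.984 (Δ0.317)  5: 1.917 (Δ0.250)

1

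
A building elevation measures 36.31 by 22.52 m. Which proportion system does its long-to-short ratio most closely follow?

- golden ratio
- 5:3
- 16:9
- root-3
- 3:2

36.31/22.52 ≈ 1.612. Nearest candidates are golden ratio (1.618, off by 0.006) and 5:3 (1.667, off by 0.055).

golden ratio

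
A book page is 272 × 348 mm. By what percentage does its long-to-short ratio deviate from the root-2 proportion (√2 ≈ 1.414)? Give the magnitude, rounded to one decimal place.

Ratio = 348 / 272 ≈ 1.2794.
Ideal root-2 ≈ 1.4142. |1.2794 − 1.4142| / 1.4142 ≈ 9.53% → 9.5%.

9.5%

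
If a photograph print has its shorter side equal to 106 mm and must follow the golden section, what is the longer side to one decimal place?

171.5 mm

golden ratio ≈ 1.61803.
Longer side = 106 × 1.61803 ≈ 171.511 → 171.5 mm.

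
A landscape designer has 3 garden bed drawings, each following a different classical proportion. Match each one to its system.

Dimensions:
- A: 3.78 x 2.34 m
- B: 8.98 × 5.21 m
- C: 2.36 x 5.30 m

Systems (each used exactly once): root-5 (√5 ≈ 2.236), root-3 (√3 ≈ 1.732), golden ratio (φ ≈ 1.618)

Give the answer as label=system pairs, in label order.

A = 3.78/2.34 ≈ 1.615 → golden ratio (1.618)
B = 8.98/5.21 ≈ 1.724 → root-3 (1.732)
C = 5.30/2.36 ≈ 2.246 → root-5 (2.236)

A=golden ratio, B=root-3, C=root-5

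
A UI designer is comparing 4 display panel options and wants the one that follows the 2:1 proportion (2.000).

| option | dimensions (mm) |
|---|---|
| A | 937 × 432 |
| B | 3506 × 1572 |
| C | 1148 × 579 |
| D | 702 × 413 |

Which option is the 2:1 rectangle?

Ratios (long/short): A ≈ 2.169; B ≈ 2.230; C ≈ 1.983; D ≈ 1.700.
2:1 ≈ 2.000; option C is nearest (Δ 0.017).

C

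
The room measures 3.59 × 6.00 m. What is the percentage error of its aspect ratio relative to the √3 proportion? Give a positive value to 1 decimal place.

3.5%

Ratio = 6.00 / 3.59 ≈ 1.6713.
Ideal root-3 ≈ 1.7321. |1.6713 − 1.7321| / 1.7321 ≈ 3.51% → 3.5%.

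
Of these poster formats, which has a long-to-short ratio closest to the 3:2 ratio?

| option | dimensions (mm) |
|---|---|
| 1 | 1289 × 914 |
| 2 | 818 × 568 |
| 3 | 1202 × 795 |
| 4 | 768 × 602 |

Ratios (long/short): 1 ≈ 1.410; 2 ≈ 1.440; 3 ≈ 1.512; 4 ≈ 1.276.
3:2 ≈ 1.500; option 3 is nearest (Δ 0.012).

3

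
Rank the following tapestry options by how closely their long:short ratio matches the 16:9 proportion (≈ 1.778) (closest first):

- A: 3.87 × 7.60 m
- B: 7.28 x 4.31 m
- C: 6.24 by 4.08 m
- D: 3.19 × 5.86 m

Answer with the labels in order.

D, B, A, C

A: 7.60/3.87 ≈ 1.964 → |1.964 − 1.778| = 0.186
B: 7.28/4.31 ≈ 1.689 → |1.689 − 1.778| = 0.089
C: 6.24/4.08 ≈ 1.529 → |1.529 − 1.778| = 0.249
D: 5.86/3.19 ≈ 1.837 → |1.837 − 1.778| = 0.059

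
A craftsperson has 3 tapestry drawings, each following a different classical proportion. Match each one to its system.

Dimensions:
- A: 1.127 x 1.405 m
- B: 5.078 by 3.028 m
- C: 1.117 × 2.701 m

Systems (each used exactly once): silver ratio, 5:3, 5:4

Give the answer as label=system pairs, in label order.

A=5:4, B=5:3, C=silver ratio

A = 1.405/1.127 ≈ 1.247 → 5:4 (1.250)
B = 5.078/3.028 ≈ 1.677 → 5:3 (1.667)
C = 2.701/1.117 ≈ 2.418 → silver ratio (2.414)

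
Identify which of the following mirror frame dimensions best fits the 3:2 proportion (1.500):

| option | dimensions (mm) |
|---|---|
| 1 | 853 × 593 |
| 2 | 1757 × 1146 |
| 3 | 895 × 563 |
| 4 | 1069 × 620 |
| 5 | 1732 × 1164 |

Ratios (long/short): 1 ≈ 1.438; 2 ≈ 1.533; 3 ≈ 1.590; 4 ≈ 1.724; 5 ≈ 1.488.
3:2 ≈ 1.500; option 5 is nearest (Δ 0.012).

5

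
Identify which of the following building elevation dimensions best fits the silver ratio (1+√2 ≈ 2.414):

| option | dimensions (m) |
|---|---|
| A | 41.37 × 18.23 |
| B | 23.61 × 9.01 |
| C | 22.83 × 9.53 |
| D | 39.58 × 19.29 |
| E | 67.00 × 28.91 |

Ratios (long/short): A ≈ 2.269; B ≈ 2.620; C ≈ 2.396; D ≈ 2.052; E ≈ 2.318.
silver ratio ≈ 2.414; option C is nearest (Δ 0.018).

C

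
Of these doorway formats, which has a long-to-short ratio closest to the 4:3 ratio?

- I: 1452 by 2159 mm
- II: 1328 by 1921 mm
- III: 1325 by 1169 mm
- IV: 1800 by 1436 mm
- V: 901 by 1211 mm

V

Target 4:3 ≈ 1.333.
I: 1.487 (Δ0.154)  II: 1.447 (Δ0.114)  III: 1.133 (Δ0.200)  IV: 1.253 (Δ0.080)  V: 1.344 (Δ0.011)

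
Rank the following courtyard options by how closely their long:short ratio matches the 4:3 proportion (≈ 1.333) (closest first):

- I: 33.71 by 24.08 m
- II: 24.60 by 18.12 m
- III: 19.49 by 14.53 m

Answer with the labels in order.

I: 33.71/24.08 ≈ 1.400 → |1.400 − 1.333| = 0.067
II: 24.60/18.12 ≈ 1.358 → |1.358 − 1.333| = 0.025
III: 19.49/14.53 ≈ 1.341 → |1.341 − 1.333| = 0.008

III, II, I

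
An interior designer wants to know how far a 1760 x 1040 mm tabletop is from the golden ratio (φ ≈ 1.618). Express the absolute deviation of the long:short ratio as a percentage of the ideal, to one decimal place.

Ratio = 1760 / 1040 ≈ 1.6923.
Ideal golden ratio ≈ 1.6180. |1.6923 − 1.6180| / 1.6180 ≈ 4.59% → 4.6%.

4.6%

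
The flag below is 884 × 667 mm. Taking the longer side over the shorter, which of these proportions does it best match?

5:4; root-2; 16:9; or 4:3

884/667 ≈ 1.325. Nearest candidates are 4:3 (1.333, off by 0.008) and 5:4 (1.250, off by 0.075).

4:3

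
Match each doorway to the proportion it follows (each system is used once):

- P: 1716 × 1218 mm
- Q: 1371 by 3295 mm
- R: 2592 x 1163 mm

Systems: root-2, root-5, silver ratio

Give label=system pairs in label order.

P=root-2, Q=silver ratio, R=root-5

Ratios: P ≈ 1.409; Q ≈ 2.403; R ≈ 2.229.
Targets: root-2 ≈ 1.414; root-5 ≈ 2.236; silver ratio ≈ 2.414.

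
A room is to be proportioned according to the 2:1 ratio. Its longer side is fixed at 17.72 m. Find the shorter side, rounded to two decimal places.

8.86 m

2:1 = 2.00000.
Shorter side = 17.72 ÷ 2.00000 ≈ 8.8600 → 8.86 m.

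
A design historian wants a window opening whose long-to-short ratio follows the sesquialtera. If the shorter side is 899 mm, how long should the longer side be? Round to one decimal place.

1348.5 mm

3:2 = 1.50000.
Longer side = 899 × 1.50000 ≈ 1348.500 → 1348.5 mm.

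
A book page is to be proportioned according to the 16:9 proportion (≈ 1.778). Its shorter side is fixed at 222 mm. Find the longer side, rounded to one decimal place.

16:9 ≈ 1.77778.
Longer side = 222 × 1.77778 ≈ 394.667 → 394.7 mm.

394.7 mm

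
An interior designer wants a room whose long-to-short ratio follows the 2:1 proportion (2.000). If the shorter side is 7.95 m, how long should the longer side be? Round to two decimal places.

2:1 = 2.00000.
Longer side = 7.95 × 2.00000 ≈ 15.9000 → 15.90 m.

15.90 m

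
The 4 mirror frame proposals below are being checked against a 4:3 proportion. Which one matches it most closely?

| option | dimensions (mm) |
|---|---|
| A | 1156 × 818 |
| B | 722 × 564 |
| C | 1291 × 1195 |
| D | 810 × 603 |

Ratios (long/short): A ≈ 1.413; B ≈ 1.280; C ≈ 1.080; D ≈ 1.343.
4:3 ≈ 1.333; option D is nearest (Δ 0.010).

D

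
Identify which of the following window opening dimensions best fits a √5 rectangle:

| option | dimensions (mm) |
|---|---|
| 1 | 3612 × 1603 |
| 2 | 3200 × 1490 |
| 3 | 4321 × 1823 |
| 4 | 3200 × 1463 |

Target root-5 ≈ 2.236.
1: 2.253 (Δ0.017)  2: 2.148 (Δ0.088)  3: 2.370 (Δ0.134)  4: 2.187 (Δ0.049)

1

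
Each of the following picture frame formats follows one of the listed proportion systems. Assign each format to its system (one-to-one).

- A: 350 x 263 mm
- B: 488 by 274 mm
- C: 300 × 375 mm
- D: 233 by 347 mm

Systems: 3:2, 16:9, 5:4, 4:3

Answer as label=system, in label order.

A=4:3, B=16:9, C=5:4, D=3:2

A = 350/263 ≈ 1.331 → 4:3 (1.333)
B = 488/274 ≈ 1.781 → 16:9 (1.778)
C = 375/300 ≈ 1.250 → 5:4 (1.250)
D = 347/233 ≈ 1.489 → 3:2 (1.500)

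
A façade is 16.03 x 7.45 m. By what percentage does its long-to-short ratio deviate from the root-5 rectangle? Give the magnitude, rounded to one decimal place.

3.8%

Ratio = 16.03 / 7.45 ≈ 2.1517.
Ideal root-5 ≈ 2.2361. |2.1517 − 2.2361| / 2.2361 ≈ 3.77% → 3.8%.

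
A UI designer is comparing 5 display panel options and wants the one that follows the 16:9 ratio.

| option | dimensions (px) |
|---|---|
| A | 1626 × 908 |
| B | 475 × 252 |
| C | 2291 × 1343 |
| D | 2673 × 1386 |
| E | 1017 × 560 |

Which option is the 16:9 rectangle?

Ratios (long/short): A ≈ 1.791; B ≈ 1.885; C ≈ 1.706; D ≈ 1.929; E ≈ 1.816.
16:9 ≈ 1.778; option A is nearest (Δ 0.013).

A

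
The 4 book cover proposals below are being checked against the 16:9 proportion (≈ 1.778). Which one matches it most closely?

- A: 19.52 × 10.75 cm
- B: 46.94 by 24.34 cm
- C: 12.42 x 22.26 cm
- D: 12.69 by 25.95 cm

C

Ratios (long/short): A ≈ 1.816; B ≈ 1.929; C ≈ 1.792; D ≈ 2.045.
16:9 ≈ 1.778; option C is nearest (Δ 0.014).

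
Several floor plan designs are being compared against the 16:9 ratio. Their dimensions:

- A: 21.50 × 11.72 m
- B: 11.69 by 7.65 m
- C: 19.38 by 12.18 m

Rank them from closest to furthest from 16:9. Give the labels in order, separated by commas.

A, C, B

A: 21.50/11.72 ≈ 1.834 → |1.834 − 1.778| = 0.056
B: 11.69/7.65 ≈ 1.528 → |1.528 − 1.778| = 0.250
C: 19.38/12.18 ≈ 1.591 → |1.591 − 1.778| = 0.187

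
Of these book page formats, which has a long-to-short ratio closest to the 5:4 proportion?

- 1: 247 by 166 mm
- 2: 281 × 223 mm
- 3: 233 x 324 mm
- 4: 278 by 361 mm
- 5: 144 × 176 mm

Target 5:4 ≈ 1.250.
1: 1.488 (Δ0.238)  2: 1.260 (Δ0.010)  3: 1.391 (Δ0.141)  4: 1.299 (Δ0.049)  5: 1.222 (Δ0.028)

2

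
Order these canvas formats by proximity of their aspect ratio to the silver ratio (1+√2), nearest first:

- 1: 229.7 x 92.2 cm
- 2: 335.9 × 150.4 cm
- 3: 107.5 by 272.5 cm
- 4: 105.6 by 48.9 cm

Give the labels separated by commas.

1, 3, 2, 4

Ratios: 1 = 229.7 / 92.2 ≈ 2.491; 2 = 335.9 / 150.4 ≈ 2.233; 3 = 272.5 / 107.5 ≈ 2.535; 4 = 105.6 / 48.9 ≈ 2.160.
|Δ from 2.414|: 1 0.077; 2 0.181; 3 0.121; 4 0.254.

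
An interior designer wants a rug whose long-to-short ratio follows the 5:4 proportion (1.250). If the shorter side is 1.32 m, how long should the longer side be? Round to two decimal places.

1.65 m

5:4 = 1.25000.
Longer side = 1.32 × 1.25000 ≈ 1.6500 → 1.65 m.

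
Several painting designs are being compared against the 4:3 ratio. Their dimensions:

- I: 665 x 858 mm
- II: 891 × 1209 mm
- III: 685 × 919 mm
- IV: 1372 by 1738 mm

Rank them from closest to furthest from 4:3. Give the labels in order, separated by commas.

I: 858/665 ≈ 1.290 → |1.290 − 1.333| = 0.043
II: 1209/891 ≈ 1.357 → |1.357 − 1.333| = 0.024
III: 919/685 ≈ 1.342 → |1.342 − 1.333| = 0.009
IV: 1738/1372 ≈ 1.267 → |1.267 − 1.333| = 0.066

III, II, I, IV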